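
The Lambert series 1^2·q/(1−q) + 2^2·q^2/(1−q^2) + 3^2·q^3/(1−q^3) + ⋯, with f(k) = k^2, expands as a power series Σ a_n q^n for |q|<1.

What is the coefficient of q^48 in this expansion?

[q^48] f(1)=1,f(2)=4,f(3)=9,f(4)=16,f(6)=36,f(8)=64,f(12)=144,f(16)=256,f(24)=576,f(48)=2304 ⇒ 3410

a_48 = 3410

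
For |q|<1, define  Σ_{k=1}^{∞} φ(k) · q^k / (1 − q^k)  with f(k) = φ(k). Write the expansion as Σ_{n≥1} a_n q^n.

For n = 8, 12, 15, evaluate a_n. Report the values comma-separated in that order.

n=8: 1·8 2·4 4·2 8·1  φ→[1+1+2+4]=8
[q^12] φ(12)=4,φ(6)=2,φ(4)=2,φ(3)=2,φ(2)=1,φ(1)=1 ⇒ 12
q^15  k|15↦φ(k): 1:1 3:2 5:4 15:8  a_15=15

8, 12, 15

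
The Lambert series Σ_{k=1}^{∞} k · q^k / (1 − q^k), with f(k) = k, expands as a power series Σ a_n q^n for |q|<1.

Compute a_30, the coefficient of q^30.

[q^30] f(30)=30,f(15)=15,f(10)=10,f(6)=6,f(5)=5,f(3)=3,f(2)=2,f(1)=1 ⇒ 72

a_30 = 72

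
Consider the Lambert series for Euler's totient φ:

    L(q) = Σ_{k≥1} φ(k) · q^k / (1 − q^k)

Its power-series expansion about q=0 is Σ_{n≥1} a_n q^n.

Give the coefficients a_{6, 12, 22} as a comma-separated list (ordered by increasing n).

q^6  k|6↦φ(k): 6:2 3:2 2:1 1:1  a_6=6
q^12  k|12↦φ(k): 12:4 6:2 4:2 3:2 2:1 1:1  a_12=12
d|22:{22,11,2,1}  Σφ=10+10+1+1=22

6, 12, 22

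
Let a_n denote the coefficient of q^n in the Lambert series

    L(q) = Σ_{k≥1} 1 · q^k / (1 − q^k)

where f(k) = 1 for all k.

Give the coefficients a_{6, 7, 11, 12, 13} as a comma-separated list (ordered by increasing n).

d|6:{6,3,2,1}  Σf=1+1+1+1=4
q^7  k|7↦f(k): 7:1 1:1  a_7=2
[q^11] f(11)=1,f(1)=1 ⇒ 2
d|12:{12,6,4,3,2,1}  Σf=1+1+1+1+1+1=6
q^13  k|13↦f(k): 13:1 1:1  a_13=2

4, 2, 2, 6, 2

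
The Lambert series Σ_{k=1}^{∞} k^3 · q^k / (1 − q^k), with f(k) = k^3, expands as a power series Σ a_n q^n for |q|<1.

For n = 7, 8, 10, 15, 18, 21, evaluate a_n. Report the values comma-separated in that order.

[q^7] f(1)=1,f(7)=343 ⇒ 344
[q^8] f(8)=512,f(4)=64,f(2)=8,f(1)=1 ⇒ 585
n=10: 1·10 2·5 5·2 10·1  f→[1+8+125+1000]=1134
n=15: 1·15 3·5 5·3 15·1  f→[1+27+125+3375]=3528
n=18: 18·1 9·2 6·3 3·6 2·9 1·18  f→[5832+729+216+27+8+1]=6813
[q^21] f(1)=1,f(3)=27,f(7)=343,f(21)=9261 ⇒ 9632

344, 585, 1134, 3528, 6813, 9632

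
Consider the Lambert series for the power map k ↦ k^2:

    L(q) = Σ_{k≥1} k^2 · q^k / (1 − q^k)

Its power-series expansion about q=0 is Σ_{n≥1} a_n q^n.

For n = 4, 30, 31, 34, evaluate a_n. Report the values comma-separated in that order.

21, 1300, 962, 1450

n=4: 4·1 2·2 1·4  f→[16+4+1]=21
[q^30] f(30)=900,f(15)=225,f(10)=100,f(6)=36,f(5)=25,f(3)=9,f(2)=4,f(1)=1 ⇒ 1300
n=31: 1·31 31·1  f→[1+961]=962
q^34  k|34↦f(k): 34:1156 17:289 2:4 1:1  a_34=1450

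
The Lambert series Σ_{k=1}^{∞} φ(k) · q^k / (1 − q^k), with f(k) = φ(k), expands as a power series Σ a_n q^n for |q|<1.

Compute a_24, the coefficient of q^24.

d|24:{1,2,3,4,6,8,12,24}  Σφ=1+1+2+2+2+4+4+8=24

a_24 = 24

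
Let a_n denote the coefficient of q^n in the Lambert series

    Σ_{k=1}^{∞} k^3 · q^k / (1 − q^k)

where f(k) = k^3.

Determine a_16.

a_16 = 4681

q^16  k|16↦f(k): 16:4096 8:512 4:64 2:8 1:1  a_16=4681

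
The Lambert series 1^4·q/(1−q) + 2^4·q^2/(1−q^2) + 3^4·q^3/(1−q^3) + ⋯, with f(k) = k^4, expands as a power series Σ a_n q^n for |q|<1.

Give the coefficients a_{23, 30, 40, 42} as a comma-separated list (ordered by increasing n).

279842, 872644, 2734994, 3348388

n=23: 1·23 23·1  f→[1+279841]=279842
d|30:{1,2,3,5,6,10,15,30}  Σf=1+16+81+625+1296+10000+50625+810000=872644
n=40: 1·40 2·20 4·10 5·8 8·5 10·4 20·2 40·1  f→[1+16+256+625+4096+10000+160000+2560000]=2734994
n=42: 1·42 2·21 3·14 6·7 7·6 14·3 21·2 42·1  f→[1+16+81+1296+2401+38416+194481+3111696]=3348388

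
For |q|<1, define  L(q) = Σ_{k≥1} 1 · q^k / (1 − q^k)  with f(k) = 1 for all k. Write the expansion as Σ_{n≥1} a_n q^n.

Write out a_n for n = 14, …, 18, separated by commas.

4, 4, 5, 2, 6

n=14: 14·1 7·2 2·7 1·14  f→[1+1+1+1]=4
d|15:{1,3,5,15}  Σf=1+1+1+1=4
q^16  k|16↦f(k): 1:1 2:1 4:1 8:1 16:1  a_16=5
d|17:{1,17}  Σf=1+1=2
n=18: 1·18 2·9 3·6 6·3 9·2 18·1  f→[1+1+1+1+1+1]=6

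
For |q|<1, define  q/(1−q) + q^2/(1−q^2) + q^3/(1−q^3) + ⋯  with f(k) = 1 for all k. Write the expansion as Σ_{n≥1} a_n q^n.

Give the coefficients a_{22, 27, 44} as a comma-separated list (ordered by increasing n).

n=22: 22·1 11·2 2·11 1·22  f→[1+1+1+1]=4
n=27: 1·27 3·9 9·3 27·1  f→[1+1+1+1]=4
q^44  k|44↦f(k): 1:1 2:1 4:1 11:1 22:1 44:1  a_44=6

4, 4, 6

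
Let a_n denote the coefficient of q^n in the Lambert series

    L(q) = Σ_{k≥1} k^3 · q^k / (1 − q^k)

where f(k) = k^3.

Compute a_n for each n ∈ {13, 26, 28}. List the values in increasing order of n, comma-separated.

[q^13] f(13)=2197,f(1)=1 ⇒ 2198
q^26  k|26↦f(k): 26:17576 13:2197 2:8 1:1  a_26=19782
d|28:{28,14,7,4,2,1}  Σf=21952+2744+343+64+8+1=25112

2198, 19782, 25112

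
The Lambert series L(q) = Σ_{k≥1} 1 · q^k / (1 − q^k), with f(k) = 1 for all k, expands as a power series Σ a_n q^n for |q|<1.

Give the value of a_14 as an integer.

a_14 = 4

d|14:{14,7,2,1}  Σf=1+1+1+1=4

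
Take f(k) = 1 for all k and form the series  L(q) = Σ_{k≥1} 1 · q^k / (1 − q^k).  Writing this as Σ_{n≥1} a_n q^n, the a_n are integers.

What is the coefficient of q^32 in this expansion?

q^32  k|32↦f(k): 1:1 2:1 4:1 8:1 16:1 32:1  a_32=6

a_32 = 6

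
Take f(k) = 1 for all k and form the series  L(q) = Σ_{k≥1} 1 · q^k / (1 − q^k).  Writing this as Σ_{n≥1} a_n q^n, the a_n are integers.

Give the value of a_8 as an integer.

a_8 = 4

q^8  k|8↦f(k): 8:1 4:1 2:1 1:1  a_8=4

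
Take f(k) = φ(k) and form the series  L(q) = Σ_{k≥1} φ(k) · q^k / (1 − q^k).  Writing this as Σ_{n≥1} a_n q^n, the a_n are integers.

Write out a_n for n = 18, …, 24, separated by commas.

[q^18] φ(18)=6,φ(9)=6,φ(6)=2,φ(3)=2,φ(2)=1,φ(1)=1 ⇒ 18
[q^19] φ(1)=1,φ(19)=18 ⇒ 19
[q^20] φ(1)=1,φ(2)=1,φ(4)=2,φ(5)=4,φ(10)=4,φ(20)=8 ⇒ 20
q^21  k|21↦φ(k): 1:1 3:2 7:6 21:12  a_21=21
n=22: 22·1 11·2 2·11 1·22  φ→[10+10+1+1]=22
n=23: 23·1 1·23  φ→[22+1]=23
[q^24] φ(24)=8,φ(12)=4,φ(8)=4,φ(6)=2,φ(4)=2,φ(3)=2,φ(2)=1,φ(1)=1 ⇒ 24

18, 19, 20, 21, 22, 23, 24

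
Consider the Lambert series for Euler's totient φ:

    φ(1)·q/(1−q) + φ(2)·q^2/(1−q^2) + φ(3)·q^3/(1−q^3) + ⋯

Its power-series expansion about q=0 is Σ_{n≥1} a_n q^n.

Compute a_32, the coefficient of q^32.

[q^32] φ(1)=1,φ(2)=1,φ(4)=2,φ(8)=4,φ(16)=8,φ(32)=16 ⇒ 32

a_32 = 32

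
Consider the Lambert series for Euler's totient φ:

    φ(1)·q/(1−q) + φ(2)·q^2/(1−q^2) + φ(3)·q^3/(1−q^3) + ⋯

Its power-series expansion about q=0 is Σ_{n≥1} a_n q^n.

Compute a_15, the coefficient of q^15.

n=15: 1·15 3·5 5·3 15·1  φ→[1+2+4+8]=15

a_15 = 15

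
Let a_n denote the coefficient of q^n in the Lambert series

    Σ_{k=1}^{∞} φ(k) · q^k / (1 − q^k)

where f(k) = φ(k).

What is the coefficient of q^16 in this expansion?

[q^16] φ(1)=1,φ(2)=1,φ(4)=2,φ(8)=4,φ(16)=8 ⇒ 16

a_16 = 16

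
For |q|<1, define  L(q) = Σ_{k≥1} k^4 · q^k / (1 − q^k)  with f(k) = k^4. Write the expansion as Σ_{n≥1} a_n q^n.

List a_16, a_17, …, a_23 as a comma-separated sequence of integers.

n=16: 16·1 8·2 4·4 2·8 1·16  f→[65536+4096+256+16+1]=69905
[q^17] f(1)=1,f(17)=83521 ⇒ 83522
q^18  k|18↦f(k): 1:1 2:16 3:81 6:1296 9:6561 18:104976  a_18=112931
d|19:{19,1}  Σf=130321+1=130322
d|20:{1,2,4,5,10,20}  Σf=1+16+256+625+10000+160000=170898
d|21:{1,3,7,21}  Σf=1+81+2401+194481=196964
q^22  k|22↦f(k): 1:1 2:16 11:14641 22:234256  a_22=248914
q^23  k|23↦f(k): 23:279841 1:1  a_23=279842

69905, 83522, 112931, 130322, 170898, 196964, 248914, 279842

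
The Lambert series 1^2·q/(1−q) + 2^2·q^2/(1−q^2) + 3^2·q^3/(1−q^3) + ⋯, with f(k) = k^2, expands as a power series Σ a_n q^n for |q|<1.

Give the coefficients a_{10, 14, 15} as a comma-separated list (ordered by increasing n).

130, 250, 260

[q^10] f(1)=1,f(2)=4,f(5)=25,f(10)=100 ⇒ 130
n=14: 1·14 2·7 7·2 14·1  f→[1+4+49+196]=250
q^15  k|15↦f(k): 15:225 5:25 3:9 1:1  a_15=260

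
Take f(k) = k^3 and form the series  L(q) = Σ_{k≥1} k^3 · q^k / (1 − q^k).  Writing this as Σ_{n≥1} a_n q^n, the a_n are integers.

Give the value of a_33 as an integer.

a_33 = 37296

n=33: 33·1 11·3 3·11 1·33  f→[35937+1331+27+1]=37296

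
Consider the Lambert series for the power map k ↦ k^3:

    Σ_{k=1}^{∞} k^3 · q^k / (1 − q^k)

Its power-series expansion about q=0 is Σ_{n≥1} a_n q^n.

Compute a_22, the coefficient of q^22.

a_22 = 11988

[q^22] f(1)=1,f(2)=8,f(11)=1331,f(22)=10648 ⇒ 11988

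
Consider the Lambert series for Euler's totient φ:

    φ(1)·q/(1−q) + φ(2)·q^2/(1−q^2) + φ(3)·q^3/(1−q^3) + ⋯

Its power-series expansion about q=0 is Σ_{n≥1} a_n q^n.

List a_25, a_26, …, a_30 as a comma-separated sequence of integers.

n=25: 25·1 5·5 1·25  φ→[20+4+1]=25
q^26  k|26↦φ(k): 1:1 2:1 13:12 26:12  a_26=26
n=27: 27·1 9·3 3·9 1·27  φ→[18+6+2+1]=27
q^28  k|28↦φ(k): 28:12 14:6 7:6 4:2 2:1 1:1  a_28=28
q^29  k|29↦φ(k): 29:28 1:1  a_29=29
n=30: 30·1 15·2 10·3 6·5 5·6 3·10 2·15 1·30  φ→[8+8+4+2+4+2+1+1]=30

25, 26, 27, 28, 29, 30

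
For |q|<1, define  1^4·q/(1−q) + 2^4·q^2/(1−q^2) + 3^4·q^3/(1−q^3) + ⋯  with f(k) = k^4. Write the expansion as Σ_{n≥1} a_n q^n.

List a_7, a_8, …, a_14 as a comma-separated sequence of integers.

[q^7] f(7)=2401,f(1)=1 ⇒ 2402
[q^8] f(1)=1,f(2)=16,f(4)=256,f(8)=4096 ⇒ 4369
n=9: 9·1 3·3 1·9  f→[6561+81+1]=6643
d|10:{1,2,5,10}  Σf=1+16+625+10000=10642
n=11: 11·1 1·11  f→[14641+1]=14642
q^12  k|12↦f(k): 1:1 2:16 3:81 4:256 6:1296 12:20736  a_12=22386
d|13:{1,13}  Σf=1+28561=28562
d|14:{14,7,2,1}  Σf=38416+2401+16+1=40834

2402, 4369, 6643, 10642, 14642, 22386, 28562, 40834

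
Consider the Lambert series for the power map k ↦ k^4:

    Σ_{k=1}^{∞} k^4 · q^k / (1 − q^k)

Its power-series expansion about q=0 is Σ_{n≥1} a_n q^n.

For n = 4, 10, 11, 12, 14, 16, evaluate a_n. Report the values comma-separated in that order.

q^4  k|4↦f(k): 1:1 2:16 4:256  a_4=273
d|10:{10,5,2,1}  Σf=10000+625+16+1=10642
d|11:{1,11}  Σf=1+14641=14642
[q^12] f(1)=1,f(2)=16,f(3)=81,f(4)=256,f(6)=1296,f(12)=20736 ⇒ 22386
n=14: 1·14 2·7 7·2 14·1  f→[1+16+2401+38416]=40834
d|16:{16,8,4,2,1}  Σf=65536+4096+256+16+1=69905

273, 10642, 14642, 22386, 40834, 69905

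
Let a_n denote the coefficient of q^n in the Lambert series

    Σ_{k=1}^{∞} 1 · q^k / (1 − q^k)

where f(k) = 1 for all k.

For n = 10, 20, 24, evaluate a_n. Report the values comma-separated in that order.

n=10: 1·10 2·5 5·2 10·1  f→[1+1+1+1]=4
q^20  k|20↦f(k): 1:1 2:1 4:1 5:1 10:1 20:1  a_20=6
n=24: 24·1 12·2 8·3 6·4 4·6 3·8 2·12 1·24  f→[1+1+1+1+1+1+1+1]=8

4, 6, 8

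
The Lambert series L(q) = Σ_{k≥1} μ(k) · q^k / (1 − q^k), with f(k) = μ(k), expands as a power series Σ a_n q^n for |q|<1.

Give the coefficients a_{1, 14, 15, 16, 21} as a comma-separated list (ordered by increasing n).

q^1  k|1↦μ(k): 1:1  a_1=1
n=14: 14·1 7·2 2·7 1·14  μ→[1+(-1)+(-1)+1]=0
d|15:{15,5,3,1}  Σμ=1+(-1)+(-1)+1=0
d|16:{16,8,4,2,1}  Σμ=0+0+0+(-1)+1=0
n=21: 1·21 3·7 7·3 21·1  μ→[1+(-1)+(-1)+1]=0

1, 0, 0, 0, 0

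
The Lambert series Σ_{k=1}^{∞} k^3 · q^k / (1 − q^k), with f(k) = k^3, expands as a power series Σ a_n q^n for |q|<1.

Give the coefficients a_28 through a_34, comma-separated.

25112, 24390, 31752, 29792, 37449, 37296, 44226

q^28  k|28↦f(k): 28:21952 14:2744 7:343 4:64 2:8 1:1  a_28=25112
q^29  k|29↦f(k): 1:1 29:24389  a_29=24390
q^30  k|30↦f(k): 30:27000 15:3375 10:1000 6:216 5:125 3:27 2:8 1:1  a_30=31752
n=31: 1·31 31·1  f→[1+29791]=29792
[q^32] f(32)=32768,f(16)=4096,f(8)=512,f(4)=64,f(2)=8,f(1)=1 ⇒ 37449
[q^33] f(1)=1,f(3)=27,f(11)=1331,f(33)=35937 ⇒ 37296
n=34: 34·1 17·2 2·17 1·34  f→[39304+4913+8+1]=44226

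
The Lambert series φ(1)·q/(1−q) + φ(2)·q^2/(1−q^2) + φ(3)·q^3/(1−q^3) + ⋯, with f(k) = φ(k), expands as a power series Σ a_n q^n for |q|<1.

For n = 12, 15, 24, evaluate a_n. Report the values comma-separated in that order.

[q^12] φ(12)=4,φ(6)=2,φ(4)=2,φ(3)=2,φ(2)=1,φ(1)=1 ⇒ 12
n=15: 15·1 5·3 3·5 1·15  φ→[8+4+2+1]=15
d|24:{24,12,8,6,4,3,2,1}  Σφ=8+4+4+2+2+2+1+1=24

12, 15, 24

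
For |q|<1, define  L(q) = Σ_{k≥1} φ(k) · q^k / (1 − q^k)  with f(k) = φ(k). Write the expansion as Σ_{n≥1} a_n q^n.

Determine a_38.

n=38: 1·38 2·19 19·2 38·1  φ→[1+1+18+18]=38

a_38 = 38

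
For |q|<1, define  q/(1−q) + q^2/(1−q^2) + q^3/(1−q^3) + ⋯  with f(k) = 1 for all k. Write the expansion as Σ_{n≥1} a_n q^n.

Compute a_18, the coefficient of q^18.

a_18 = 6

d|18:{18,9,6,3,2,1}  Σf=1+1+1+1+1+1=6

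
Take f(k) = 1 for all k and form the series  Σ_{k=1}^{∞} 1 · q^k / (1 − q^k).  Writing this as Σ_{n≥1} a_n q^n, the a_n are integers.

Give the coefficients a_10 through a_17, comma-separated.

4, 2, 6, 2, 4, 4, 5, 2

n=10: 10·1 5·2 2·5 1·10  f→[1+1+1+1]=4
q^11  k|11↦f(k): 1:1 11:1  a_11=2
n=12: 12·1 6·2 4·3 3·4 2·6 1·12  f→[1+1+1+1+1+1]=6
n=13: 1·13 13·1  f→[1+1]=2
[q^14] f(14)=1,f(7)=1,f(2)=1,f(1)=1 ⇒ 4
[q^15] f(1)=1,f(3)=1,f(5)=1,f(15)=1 ⇒ 4
q^16  k|16↦f(k): 16:1 8:1 4:1 2:1 1:1  a_16=5
d|17:{1,17}  Σf=1+1=2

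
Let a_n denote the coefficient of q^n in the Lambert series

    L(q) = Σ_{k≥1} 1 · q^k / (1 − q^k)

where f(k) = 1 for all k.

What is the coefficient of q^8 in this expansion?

a_8 = 4

n=8: 1·8 2·4 4·2 8·1  f→[1+1+1+1]=4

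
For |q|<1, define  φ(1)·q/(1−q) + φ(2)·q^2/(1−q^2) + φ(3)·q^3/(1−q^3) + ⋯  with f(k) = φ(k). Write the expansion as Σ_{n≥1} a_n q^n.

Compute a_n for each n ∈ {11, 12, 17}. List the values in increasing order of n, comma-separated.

q^11  k|11↦φ(k): 11:10 1:1  a_11=11
[q^12] φ(1)=1,φ(2)=1,φ(3)=2,φ(4)=2,φ(6)=2,φ(12)=4 ⇒ 12
n=17: 1·17 17·1  φ→[1+16]=17

11, 12, 17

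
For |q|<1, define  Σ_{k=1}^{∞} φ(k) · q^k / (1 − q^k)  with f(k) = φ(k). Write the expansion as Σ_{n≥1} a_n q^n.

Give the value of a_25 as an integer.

d|25:{1,5,25}  Σφ=1+4+20=25

a_25 = 25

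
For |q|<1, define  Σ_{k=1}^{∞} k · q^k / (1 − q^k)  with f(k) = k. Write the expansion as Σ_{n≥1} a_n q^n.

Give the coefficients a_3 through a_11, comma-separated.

[q^3] f(1)=1,f(3)=3 ⇒ 4
n=4: 1·4 2·2 4·1  f→[1+2+4]=7
[q^5] f(5)=5,f(1)=1 ⇒ 6
n=6: 6·1 3·2 2·3 1·6  f→[6+3+2+1]=12
q^7  k|7↦f(k): 7:7 1:1  a_7=8
d|8:{1,2,4,8}  Σf=1+2+4+8=15
q^9  k|9↦f(k): 1:1 3:3 9:9  a_9=13
n=10: 10·1 5·2 2·5 1·10  f→[10+5+2+1]=18
[q^11] f(11)=11,f(1)=1 ⇒ 12

4, 7, 6, 12, 8, 15, 13, 18, 12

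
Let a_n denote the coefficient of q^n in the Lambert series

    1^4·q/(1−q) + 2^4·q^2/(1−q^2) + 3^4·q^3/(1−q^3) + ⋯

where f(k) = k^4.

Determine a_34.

a_34 = 1419874

q^34  k|34↦f(k): 34:1336336 17:83521 2:16 1:1  a_34=1419874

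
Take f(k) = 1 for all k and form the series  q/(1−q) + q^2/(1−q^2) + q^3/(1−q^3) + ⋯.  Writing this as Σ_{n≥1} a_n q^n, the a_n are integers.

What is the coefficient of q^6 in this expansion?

[q^6] f(1)=1,f(2)=1,f(3)=1,f(6)=1 ⇒ 4

a_6 = 4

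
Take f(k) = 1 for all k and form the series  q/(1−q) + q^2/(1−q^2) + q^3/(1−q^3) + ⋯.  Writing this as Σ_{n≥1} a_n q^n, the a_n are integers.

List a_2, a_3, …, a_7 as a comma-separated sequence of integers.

n=2: 1·2 2·1  f→[1+1]=2
d|3:{3,1}  Σf=1+1=2
n=4: 1·4 2·2 4·1  f→[1+1+1]=3
[q^5] f(1)=1,f(5)=1 ⇒ 2
n=6: 1·6 2·3 3·2 6·1  f→[1+1+1+1]=4
q^7  k|7↦f(k): 1:1 7:1  a_7=2

2, 2, 3, 2, 4, 2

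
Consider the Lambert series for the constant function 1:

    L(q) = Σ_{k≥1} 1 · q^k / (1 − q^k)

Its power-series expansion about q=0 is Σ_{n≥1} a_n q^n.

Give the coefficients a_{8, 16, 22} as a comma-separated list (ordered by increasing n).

q^8  k|8↦f(k): 8:1 4:1 2:1 1:1  a_8=4
n=16: 16·1 8·2 4·4 2·8 1·16  f→[1+1+1+1+1]=5
q^22  k|22↦f(k): 22:1 11:1 2:1 1:1  a_22=4

4, 5, 4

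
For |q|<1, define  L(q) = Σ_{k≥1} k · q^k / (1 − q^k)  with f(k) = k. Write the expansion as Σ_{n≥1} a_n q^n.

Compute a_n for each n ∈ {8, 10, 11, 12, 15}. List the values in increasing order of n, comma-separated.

15, 18, 12, 28, 24

q^8  k|8↦f(k): 1:1 2:2 4:4 8:8  a_8=15
n=10: 10·1 5·2 2·5 1·10  f→[10+5+2+1]=18
[q^11] f(1)=1,f(11)=11 ⇒ 12
q^12  k|12↦f(k): 1:1 2:2 3:3 4:4 6:6 12:12  a_12=28
q^15  k|15↦f(k): 15:15 5:5 3:3 1:1  a_15=24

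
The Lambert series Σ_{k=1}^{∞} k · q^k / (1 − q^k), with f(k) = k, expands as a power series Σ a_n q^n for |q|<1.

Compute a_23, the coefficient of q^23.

q^23  k|23↦f(k): 23:23 1:1  a_23=24

a_23 = 24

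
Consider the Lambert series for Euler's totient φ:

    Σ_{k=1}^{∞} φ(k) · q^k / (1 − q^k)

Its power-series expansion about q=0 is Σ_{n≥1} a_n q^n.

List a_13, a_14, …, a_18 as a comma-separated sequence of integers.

[q^13] φ(1)=1,φ(13)=12 ⇒ 13
[q^14] φ(14)=6,φ(7)=6,φ(2)=1,φ(1)=1 ⇒ 14
q^15  k|15↦φ(k): 15:8 5:4 3:2 1:1  a_15=15
[q^16] φ(1)=1,φ(2)=1,φ(4)=2,φ(8)=4,φ(16)=8 ⇒ 16
q^17  k|17↦φ(k): 1:1 17:16  a_17=17
[q^18] φ(18)=6,φ(9)=6,φ(6)=2,φ(3)=2,φ(2)=1,φ(1)=1 ⇒ 18

13, 14, 15, 16, 17, 18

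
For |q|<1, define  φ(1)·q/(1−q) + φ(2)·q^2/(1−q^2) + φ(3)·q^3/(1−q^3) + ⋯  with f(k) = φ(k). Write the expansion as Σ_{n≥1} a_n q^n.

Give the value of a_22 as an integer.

[q^22] φ(1)=1,φ(2)=1,φ(11)=10,φ(22)=10 ⇒ 22

a_22 = 22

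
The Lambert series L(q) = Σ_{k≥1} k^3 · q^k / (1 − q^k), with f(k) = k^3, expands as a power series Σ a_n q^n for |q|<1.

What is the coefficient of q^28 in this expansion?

d|28:{28,14,7,4,2,1}  Σf=21952+2744+343+64+8+1=25112

a_28 = 25112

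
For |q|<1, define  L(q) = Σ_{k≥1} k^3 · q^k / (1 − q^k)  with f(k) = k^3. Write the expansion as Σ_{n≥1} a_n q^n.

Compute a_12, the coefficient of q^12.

a_12 = 2044

[q^12] f(1)=1,f(2)=8,f(3)=27,f(4)=64,f(6)=216,f(12)=1728 ⇒ 2044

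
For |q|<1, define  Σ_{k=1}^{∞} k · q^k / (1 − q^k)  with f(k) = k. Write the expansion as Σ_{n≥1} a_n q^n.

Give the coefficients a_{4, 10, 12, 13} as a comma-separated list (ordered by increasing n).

7, 18, 28, 14

[q^4] f(1)=1,f(2)=2,f(4)=4 ⇒ 7
d|10:{10,5,2,1}  Σf=10+5+2+1=18
q^12  k|12↦f(k): 12:12 6:6 4:4 3:3 2:2 1:1  a_12=28
q^13  k|13↦f(k): 13:13 1:1  a_13=14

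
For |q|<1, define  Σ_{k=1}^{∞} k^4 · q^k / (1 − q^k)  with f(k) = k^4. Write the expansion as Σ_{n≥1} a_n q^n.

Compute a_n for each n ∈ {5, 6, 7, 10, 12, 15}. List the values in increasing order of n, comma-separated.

626, 1394, 2402, 10642, 22386, 51332

[q^5] f(1)=1,f(5)=625 ⇒ 626
d|6:{1,2,3,6}  Σf=1+16+81+1296=1394
n=7: 7·1 1·7  f→[2401+1]=2402
n=10: 10·1 5·2 2·5 1·10  f→[10000+625+16+1]=10642
n=12: 12·1 6·2 4·3 3·4 2·6 1·12  f→[20736+1296+256+81+16+1]=22386
n=15: 15·1 5·3 3·5 1·15  f→[50625+625+81+1]=51332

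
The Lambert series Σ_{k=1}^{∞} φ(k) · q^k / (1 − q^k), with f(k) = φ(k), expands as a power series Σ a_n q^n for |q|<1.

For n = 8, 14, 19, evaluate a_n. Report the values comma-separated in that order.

n=8: 1·8 2·4 4·2 8·1  φ→[1+1+2+4]=8
n=14: 1·14 2·7 7·2 14·1  φ→[1+1+6+6]=14
n=19: 19·1 1·19  φ→[18+1]=19

8, 14, 19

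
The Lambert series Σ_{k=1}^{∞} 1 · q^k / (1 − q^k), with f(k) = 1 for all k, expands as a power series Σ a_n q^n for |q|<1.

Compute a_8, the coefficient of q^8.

d|8:{8,4,2,1}  Σf=1+1+1+1=4

a_8 = 4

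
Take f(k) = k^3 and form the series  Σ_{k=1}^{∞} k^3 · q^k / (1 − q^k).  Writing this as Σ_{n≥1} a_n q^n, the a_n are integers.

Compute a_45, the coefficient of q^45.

a_45 = 95382

q^45  k|45↦f(k): 45:91125 15:3375 9:729 5:125 3:27 1:1  a_45=95382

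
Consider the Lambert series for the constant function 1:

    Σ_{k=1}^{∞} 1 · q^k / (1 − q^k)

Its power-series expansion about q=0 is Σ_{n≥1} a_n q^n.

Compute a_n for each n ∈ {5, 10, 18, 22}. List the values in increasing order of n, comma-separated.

2, 4, 6, 4

n=5: 5·1 1·5  f→[1+1]=2
n=10: 1·10 2·5 5·2 10·1  f→[1+1+1+1]=4
d|18:{18,9,6,3,2,1}  Σf=1+1+1+1+1+1=6
[q^22] f(1)=1,f(2)=1,f(11)=1,f(22)=1 ⇒ 4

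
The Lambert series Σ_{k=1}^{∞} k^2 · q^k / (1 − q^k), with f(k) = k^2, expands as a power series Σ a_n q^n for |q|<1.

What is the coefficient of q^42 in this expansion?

a_42 = 2500

n=42: 42·1 21·2 14·3 7·6 6·7 3·14 2·21 1·42  f→[1764+441+196+49+36+9+4+1]=2500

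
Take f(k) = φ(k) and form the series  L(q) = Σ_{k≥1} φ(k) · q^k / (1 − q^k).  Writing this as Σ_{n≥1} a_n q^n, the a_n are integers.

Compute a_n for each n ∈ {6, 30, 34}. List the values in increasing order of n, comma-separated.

n=6: 1·6 2·3 3·2 6·1  φ→[1+1+2+2]=6
[q^30] φ(1)=1,φ(2)=1,φ(3)=2,φ(5)=4,φ(6)=2,φ(10)=4,φ(15)=8,φ(30)=8 ⇒ 30
[q^34] φ(34)=16,φ(17)=16,φ(2)=1,φ(1)=1 ⇒ 34

6, 30, 34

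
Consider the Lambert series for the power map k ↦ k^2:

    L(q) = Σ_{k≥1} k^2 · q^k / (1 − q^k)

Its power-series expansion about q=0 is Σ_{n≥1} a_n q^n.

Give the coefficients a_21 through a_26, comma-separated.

500, 610, 530, 850, 651, 850

q^21  k|21↦f(k): 21:441 7:49 3:9 1:1  a_21=500
d|22:{1,2,11,22}  Σf=1+4+121+484=610
q^23  k|23↦f(k): 23:529 1:1  a_23=530
n=24: 24·1 12·2 8·3 6·4 4·6 3·8 2·12 1·24  f→[576+144+64+36+16+9+4+1]=850
[q^25] f(1)=1,f(5)=25,f(25)=625 ⇒ 651
n=26: 1·26 2·13 13·2 26·1  f→[1+4+169+676]=850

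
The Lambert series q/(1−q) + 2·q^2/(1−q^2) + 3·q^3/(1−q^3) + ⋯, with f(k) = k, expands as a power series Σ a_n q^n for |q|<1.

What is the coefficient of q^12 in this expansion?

a_12 = 28

n=12: 1·12 2·6 3·4 4·3 6·2 12·1  f→[1+2+3+4+6+12]=28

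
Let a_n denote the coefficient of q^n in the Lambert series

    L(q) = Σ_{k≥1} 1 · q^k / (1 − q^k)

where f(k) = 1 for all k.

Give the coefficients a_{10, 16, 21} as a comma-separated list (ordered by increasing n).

4, 5, 4

n=10: 10·1 5·2 2·5 1·10  f→[1+1+1+1]=4
q^16  k|16↦f(k): 1:1 2:1 4:1 8:1 16:1  a_16=5
[q^21] f(21)=1,f(7)=1,f(3)=1,f(1)=1 ⇒ 4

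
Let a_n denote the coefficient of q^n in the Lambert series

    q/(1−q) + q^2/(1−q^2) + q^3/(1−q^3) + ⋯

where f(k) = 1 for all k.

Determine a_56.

a_56 = 8

d|56:{56,28,14,8,7,4,2,1}  Σf=1+1+1+1+1+1+1+1=8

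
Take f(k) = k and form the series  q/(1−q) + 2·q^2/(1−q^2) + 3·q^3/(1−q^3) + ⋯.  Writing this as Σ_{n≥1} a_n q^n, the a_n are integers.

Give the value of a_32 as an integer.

a_32 = 63

q^32  k|32↦f(k): 32:32 16:16 8:8 4:4 2:2 1:1  a_32=63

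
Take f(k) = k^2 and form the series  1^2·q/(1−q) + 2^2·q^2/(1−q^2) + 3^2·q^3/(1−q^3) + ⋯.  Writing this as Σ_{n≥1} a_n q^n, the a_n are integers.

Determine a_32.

a_32 = 1365

d|32:{32,16,8,4,2,1}  Σf=1024+256+64+16+4+1=1365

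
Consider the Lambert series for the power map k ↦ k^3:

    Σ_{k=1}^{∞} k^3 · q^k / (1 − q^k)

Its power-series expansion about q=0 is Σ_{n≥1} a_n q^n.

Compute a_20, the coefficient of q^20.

[q^20] f(1)=1,f(2)=8,f(4)=64,f(5)=125,f(10)=1000,f(20)=8000 ⇒ 9198

a_20 = 9198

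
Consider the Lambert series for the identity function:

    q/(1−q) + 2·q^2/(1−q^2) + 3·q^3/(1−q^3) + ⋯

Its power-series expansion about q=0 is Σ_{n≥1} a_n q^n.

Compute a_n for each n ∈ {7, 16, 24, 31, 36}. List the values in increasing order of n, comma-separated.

8, 31, 60, 32, 91

q^7  k|7↦f(k): 7:7 1:1  a_7=8
[q^16] f(16)=16,f(8)=8,f(4)=4,f(2)=2,f(1)=1 ⇒ 31
[q^24] f(1)=1,f(2)=2,f(3)=3,f(4)=4,f(6)=6,f(8)=8,f(12)=12,f(24)=24 ⇒ 60
[q^31] f(31)=31,f(1)=1 ⇒ 32
n=36: 1·36 2·18 3·12 4·9 6·6 9·4 12·3 18·2 36·1  f→[1+2+3+4+6+9+12+18+36]=91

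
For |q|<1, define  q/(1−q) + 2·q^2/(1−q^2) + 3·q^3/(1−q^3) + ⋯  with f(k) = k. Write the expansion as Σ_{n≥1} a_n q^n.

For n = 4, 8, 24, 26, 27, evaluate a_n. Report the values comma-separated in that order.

d|4:{4,2,1}  Σf=4+2+1=7
[q^8] f(8)=8,f(4)=4,f(2)=2,f(1)=1 ⇒ 15
q^24  k|24↦f(k): 1:1 2:2 3:3 4:4 6:6 8:8 12:12 24:24  a_24=60
q^26  k|26↦f(k): 26:26 13:13 2:2 1:1  a_26=42
d|27:{27,9,3,1}  Σf=27+9+3+1=40

7, 15, 60, 42, 40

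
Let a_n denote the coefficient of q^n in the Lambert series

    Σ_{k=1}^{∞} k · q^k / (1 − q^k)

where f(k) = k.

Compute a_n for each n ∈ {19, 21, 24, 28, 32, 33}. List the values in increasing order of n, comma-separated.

d|19:{19,1}  Σf=19+1=20
[q^21] f(1)=1,f(3)=3,f(7)=7,f(21)=21 ⇒ 32
n=24: 24·1 12·2 8·3 6·4 4·6 3·8 2·12 1·24  f→[24+12+8+6+4+3+2+1]=60
q^28  k|28↦f(k): 28:28 14:14 7:7 4:4 2:2 1:1  a_28=56
[q^32] f(32)=32,f(16)=16,f(8)=8,f(4)=4,f(2)=2,f(1)=1 ⇒ 63
[q^33] f(33)=33,f(11)=11,f(3)=3,f(1)=1 ⇒ 48

20, 32, 60, 56, 63, 48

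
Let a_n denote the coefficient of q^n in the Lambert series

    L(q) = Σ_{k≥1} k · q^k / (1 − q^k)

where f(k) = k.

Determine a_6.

d|6:{6,3,2,1}  Σf=6+3+2+1=12

a_6 = 12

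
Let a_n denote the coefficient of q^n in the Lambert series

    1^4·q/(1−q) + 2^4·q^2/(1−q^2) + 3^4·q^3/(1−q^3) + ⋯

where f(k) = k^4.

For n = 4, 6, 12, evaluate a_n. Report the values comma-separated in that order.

273, 1394, 22386

[q^4] f(1)=1,f(2)=16,f(4)=256 ⇒ 273
d|6:{6,3,2,1}  Σf=1296+81+16+1=1394
d|12:{12,6,4,3,2,1}  Σf=20736+1296+256+81+16+1=22386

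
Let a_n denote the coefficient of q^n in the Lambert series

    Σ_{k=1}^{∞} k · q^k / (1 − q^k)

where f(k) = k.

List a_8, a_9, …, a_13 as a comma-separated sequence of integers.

n=8: 1·8 2·4 4·2 8·1  f→[1+2+4+8]=15
n=9: 1·9 3·3 9·1  f→[1+3+9]=13
d|10:{1,2,5,10}  Σf=1+2+5+10=18
q^11  k|11↦f(k): 1:1 11:11  a_11=12
n=12: 12·1 6·2 4·3 3·4 2·6 1·12  f→[12+6+4+3+2+1]=28
d|13:{13,1}  Σf=13+1=14

15, 13, 18, 12, 28, 14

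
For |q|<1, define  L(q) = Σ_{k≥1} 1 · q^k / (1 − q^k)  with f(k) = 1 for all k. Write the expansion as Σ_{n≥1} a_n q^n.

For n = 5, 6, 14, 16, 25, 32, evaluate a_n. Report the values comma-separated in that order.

q^5  k|5↦f(k): 5:1 1:1  a_5=2
n=6: 6·1 3·2 2·3 1·6  f→[1+1+1+1]=4
d|14:{14,7,2,1}  Σf=1+1+1+1=4
n=16: 16·1 8·2 4·4 2·8 1·16  f→[1+1+1+1+1]=5
[q^25] f(1)=1,f(5)=1,f(25)=1 ⇒ 3
d|32:{1,2,4,8,16,32}  Σf=1+1+1+1+1+1=6

2, 4, 4, 5, 3, 6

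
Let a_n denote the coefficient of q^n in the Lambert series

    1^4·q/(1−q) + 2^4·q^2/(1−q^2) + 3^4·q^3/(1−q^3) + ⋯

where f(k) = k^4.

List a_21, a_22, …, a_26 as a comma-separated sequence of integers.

n=21: 21·1 7·3 3·7 1·21  f→[194481+2401+81+1]=196964
[q^22] f(1)=1,f(2)=16,f(11)=14641,f(22)=234256 ⇒ 248914
d|23:{1,23}  Σf=1+279841=279842
[q^24] f(24)=331776,f(12)=20736,f(8)=4096,f(6)=1296,f(4)=256,f(3)=81,f(2)=16,f(1)=1 ⇒ 358258
q^25  k|25↦f(k): 25:390625 5:625 1:1  a_25=391251
n=26: 26·1 13·2 2·13 1·26  f→[456976+28561+16+1]=485554

196964, 248914, 279842, 358258, 391251, 485554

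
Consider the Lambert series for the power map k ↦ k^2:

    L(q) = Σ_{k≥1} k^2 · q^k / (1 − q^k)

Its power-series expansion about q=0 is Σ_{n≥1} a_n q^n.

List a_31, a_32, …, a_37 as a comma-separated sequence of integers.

962, 1365, 1220, 1450, 1300, 1911, 1370

[q^31] f(1)=1,f(31)=961 ⇒ 962
d|32:{32,16,8,4,2,1}  Σf=1024+256+64+16+4+1=1365
n=33: 33·1 11·3 3·11 1·33  f→[1089+121+9+1]=1220
q^34  k|34↦f(k): 1:1 2:4 17:289 34:1156  a_34=1450
q^35  k|35↦f(k): 35:1225 7:49 5:25 1:1  a_35=1300
[q^36] f(36)=1296,f(18)=324,f(12)=144,f(9)=81,f(6)=36,f(4)=16,f(3)=9,f(2)=4,f(1)=1 ⇒ 1911
n=37: 37·1 1·37  f→[1369+1]=1370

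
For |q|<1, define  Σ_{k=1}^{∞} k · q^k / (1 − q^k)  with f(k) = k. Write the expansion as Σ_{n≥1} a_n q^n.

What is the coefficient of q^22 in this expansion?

a_22 = 36

q^22  k|22↦f(k): 22:22 11:11 2:2 1:1  a_22=36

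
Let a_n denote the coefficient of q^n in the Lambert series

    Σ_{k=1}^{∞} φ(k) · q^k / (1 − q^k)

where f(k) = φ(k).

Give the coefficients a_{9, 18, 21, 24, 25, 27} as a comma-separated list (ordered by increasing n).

d|9:{1,3,9}  Σφ=1+2+6=9
n=18: 18·1 9·2 6·3 3·6 2·9 1·18  φ→[6+6+2+2+1+1]=18
n=21: 1·21 3·7 7·3 21·1  φ→[1+2+6+12]=21
[q^24] φ(24)=8,φ(12)=4,φ(8)=4,φ(6)=2,φ(4)=2,φ(3)=2,φ(2)=1,φ(1)=1 ⇒ 24
q^25  k|25↦φ(k): 1:1 5:4 25:20  a_25=25
q^27  k|27↦φ(k): 27:18 9:6 3:2 1:1  a_27=27

9, 18, 21, 24, 25, 27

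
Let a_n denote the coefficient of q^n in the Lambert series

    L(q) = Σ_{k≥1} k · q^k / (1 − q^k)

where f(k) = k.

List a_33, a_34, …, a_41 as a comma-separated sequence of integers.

d|33:{1,3,11,33}  Σf=1+3+11+33=48
n=34: 1·34 2·17 17·2 34·1  f→[1+2+17+34]=54
[q^35] f(1)=1,f(5)=5,f(7)=7,f(35)=35 ⇒ 48
[q^36] f(1)=1,f(2)=2,f(3)=3,f(4)=4,f(6)=6,f(9)=9,f(12)=12,f(18)=18,f(36)=36 ⇒ 91
[q^37] f(1)=1,f(37)=37 ⇒ 38
n=38: 1·38 2·19 19·2 38·1  f→[1+2+19+38]=60
q^39  k|39↦f(k): 1:1 3:3 13:13 39:39  a_39=56
[q^40] f(1)=1,f(2)=2,f(4)=4,f(5)=5,f(8)=8,f(10)=10,f(20)=20,f(40)=40 ⇒ 90
d|41:{1,41}  Σf=1+41=42

48, 54, 48, 91, 38, 60, 56, 90, 42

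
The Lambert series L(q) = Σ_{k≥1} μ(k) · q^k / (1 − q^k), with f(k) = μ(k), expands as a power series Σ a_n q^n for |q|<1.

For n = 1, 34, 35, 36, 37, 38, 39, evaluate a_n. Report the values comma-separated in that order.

[q^1] μ(1)=1 ⇒ 1
d|34:{34,17,2,1}  Σμ=1+(-1)+(-1)+1=0
[q^35] μ(1)=1,μ(5)=-1,μ(7)=-1,μ(35)=1 ⇒ 0
n=36: 1·36 2·18 3·12 4·9 6·6 9·4 12·3 18·2 36·1  μ→[1+(-1)+(-1)+0+1+0+0+0+0]=0
[q^37] μ(37)=-1,μ(1)=1 ⇒ 0
d|38:{38,19,2,1}  Σμ=1+(-1)+(-1)+1=0
d|39:{39,13,3,1}  Σμ=1+(-1)+(-1)+1=0

1, 0, 0, 0, 0, 0, 0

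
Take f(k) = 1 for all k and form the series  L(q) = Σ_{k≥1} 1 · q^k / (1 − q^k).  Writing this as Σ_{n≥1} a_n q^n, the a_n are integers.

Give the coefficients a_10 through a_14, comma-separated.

4, 2, 6, 2, 4

[q^10] f(1)=1,f(2)=1,f(5)=1,f(10)=1 ⇒ 4
d|11:{1,11}  Σf=1+1=2
d|12:{1,2,3,4,6,12}  Σf=1+1+1+1+1+1=6
[q^13] f(1)=1,f(13)=1 ⇒ 2
q^14  k|14↦f(k): 1:1 2:1 7:1 14:1  a_14=4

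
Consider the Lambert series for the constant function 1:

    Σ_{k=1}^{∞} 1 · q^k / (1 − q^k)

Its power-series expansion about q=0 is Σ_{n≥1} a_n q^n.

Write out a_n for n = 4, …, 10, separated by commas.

d|4:{4,2,1}  Σf=1+1+1=3
d|5:{1,5}  Σf=1+1=2
d|6:{1,2,3,6}  Σf=1+1+1+1=4
n=7: 1·7 7·1  f→[1+1]=2
n=8: 1·8 2·4 4·2 8·1  f→[1+1+1+1]=4
d|9:{9,3,1}  Σf=1+1+1=3
[q^10] f(1)=1,f(2)=1,f(5)=1,f(10)=1 ⇒ 4

3, 2, 4, 2, 4, 3, 4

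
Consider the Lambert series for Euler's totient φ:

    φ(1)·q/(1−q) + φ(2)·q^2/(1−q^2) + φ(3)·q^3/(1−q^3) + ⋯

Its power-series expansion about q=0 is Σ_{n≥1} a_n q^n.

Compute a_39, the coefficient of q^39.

d|39:{1,3,13,39}  Σφ=1+2+12+24=39

a_39 = 39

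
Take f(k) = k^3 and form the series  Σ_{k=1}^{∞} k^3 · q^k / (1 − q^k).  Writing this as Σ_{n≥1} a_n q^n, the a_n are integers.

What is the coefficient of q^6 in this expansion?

a_6 = 252

d|6:{1,2,3,6}  Σf=1+8+27+216=252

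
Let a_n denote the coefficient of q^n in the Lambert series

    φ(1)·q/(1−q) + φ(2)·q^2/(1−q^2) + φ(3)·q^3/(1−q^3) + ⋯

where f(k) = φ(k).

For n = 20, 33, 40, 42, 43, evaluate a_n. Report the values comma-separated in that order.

d|20:{1,2,4,5,10,20}  Σφ=1+1+2+4+4+8=20
n=33: 33·1 11·3 3·11 1·33  φ→[20+10+2+1]=33
d|40:{1,2,4,5,8,10,20,40}  Σφ=1+1+2+4+4+4+8+16=40
n=42: 42·1 21·2 14·3 7·6 6·7 3·14 2·21 1·42  φ→[12+12+6+6+2+2+1+1]=42
q^43  k|43↦φ(k): 1:1 43:42  a_43=43

20, 33, 40, 42, 43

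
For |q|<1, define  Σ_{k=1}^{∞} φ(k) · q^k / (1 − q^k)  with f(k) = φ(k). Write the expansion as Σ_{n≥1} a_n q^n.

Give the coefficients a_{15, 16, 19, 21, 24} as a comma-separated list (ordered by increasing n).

n=15: 1·15 3·5 5·3 15·1  φ→[1+2+4+8]=15
d|16:{16,8,4,2,1}  Σφ=8+4+2+1+1=16
q^19  k|19↦φ(k): 1:1 19:18  a_19=19
q^21  k|21↦φ(k): 1:1 3:2 7:6 21:12  a_21=21
d|24:{24,12,8,6,4,3,2,1}  Σφ=8+4+4+2+2+2+1+1=24

15, 16, 19, 21, 24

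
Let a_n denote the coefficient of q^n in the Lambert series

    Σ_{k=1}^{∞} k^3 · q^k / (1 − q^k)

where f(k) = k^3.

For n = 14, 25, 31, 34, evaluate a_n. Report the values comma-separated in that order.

[q^14] f(14)=2744,f(7)=343,f(2)=8,f(1)=1 ⇒ 3096
d|25:{25,5,1}  Σf=15625+125+1=15751
[q^31] f(31)=29791,f(1)=1 ⇒ 29792
q^34  k|34↦f(k): 34:39304 17:4913 2:8 1:1  a_34=44226

3096, 15751, 29792, 44226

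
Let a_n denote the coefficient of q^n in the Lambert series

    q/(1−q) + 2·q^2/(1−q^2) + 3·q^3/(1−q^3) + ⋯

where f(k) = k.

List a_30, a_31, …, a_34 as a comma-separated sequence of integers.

d|30:{30,15,10,6,5,3,2,1}  Σf=30+15+10+6+5+3+2+1=72
d|31:{1,31}  Σf=1+31=32
n=32: 1·32 2·16 4·8 8·4 16·2 32·1  f→[1+2+4+8+16+32]=63
d|33:{33,11,3,1}  Σf=33+11+3+1=48
[q^34] f(34)=34,f(17)=17,f(2)=2,f(1)=1 ⇒ 54

72, 32, 63, 48, 54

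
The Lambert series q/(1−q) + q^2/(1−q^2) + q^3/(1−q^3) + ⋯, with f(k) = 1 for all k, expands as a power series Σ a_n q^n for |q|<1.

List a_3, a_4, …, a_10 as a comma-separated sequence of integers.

d|3:{1,3}  Σf=1+1=2
n=4: 4·1 2·2 1·4  f→[1+1+1]=3
n=5: 1·5 5·1  f→[1+1]=2
n=6: 6·1 3·2 2·3 1·6  f→[1+1+1+1]=4
q^7  k|7↦f(k): 1:1 7:1  a_7=2
[q^8] f(8)=1,f(4)=1,f(2)=1,f(1)=1 ⇒ 4
[q^9] f(9)=1,f(3)=1,f(1)=1 ⇒ 3
q^10  k|10↦f(k): 1:1 2:1 5:1 10:1  a_10=4

2, 3, 2, 4, 2, 4, 3, 4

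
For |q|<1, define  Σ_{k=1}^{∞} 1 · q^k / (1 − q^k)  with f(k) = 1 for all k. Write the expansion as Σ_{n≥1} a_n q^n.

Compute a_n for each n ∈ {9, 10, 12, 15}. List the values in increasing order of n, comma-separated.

3, 4, 6, 4

d|9:{9,3,1}  Σf=1+1+1=3
q^10  k|10↦f(k): 10:1 5:1 2:1 1:1  a_10=4
q^12  k|12↦f(k): 1:1 2:1 3:1 4:1 6:1 12:1  a_12=6
[q^15] f(15)=1,f(5)=1,f(3)=1,f(1)=1 ⇒ 4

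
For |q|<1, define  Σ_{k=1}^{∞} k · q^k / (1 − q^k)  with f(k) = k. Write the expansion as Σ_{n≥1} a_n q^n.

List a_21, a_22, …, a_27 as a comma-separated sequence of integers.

32, 36, 24, 60, 31, 42, 40

n=21: 21·1 7·3 3·7 1·21  f→[21+7+3+1]=32
[q^22] f(22)=22,f(11)=11,f(2)=2,f(1)=1 ⇒ 36
q^23  k|23↦f(k): 1:1 23:23  a_23=24
[q^24] f(1)=1,f(2)=2,f(3)=3,f(4)=4,f(6)=6,f(8)=8,f(12)=12,f(24)=24 ⇒ 60
n=25: 1·25 5·5 25·1  f→[1+5+25]=31
n=26: 1·26 2·13 13·2 26·1  f→[1+2+13+26]=42
n=27: 27·1 9·3 3·9 1·27  f→[27+9+3+1]=40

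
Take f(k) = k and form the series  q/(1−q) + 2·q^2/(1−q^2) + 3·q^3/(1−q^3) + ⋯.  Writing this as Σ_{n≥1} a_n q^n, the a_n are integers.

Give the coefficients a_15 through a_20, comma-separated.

[q^15] f(1)=1,f(3)=3,f(5)=5,f(15)=15 ⇒ 24
[q^16] f(1)=1,f(2)=2,f(4)=4,f(8)=8,f(16)=16 ⇒ 31
q^17  k|17↦f(k): 1:1 17:17  a_17=18
[q^18] f(1)=1,f(2)=2,f(3)=3,f(6)=6,f(9)=9,f(18)=18 ⇒ 39
[q^19] f(1)=1,f(19)=19 ⇒ 20
d|20:{20,10,5,4,2,1}  Σf=20+10+5+4+2+1=42

24, 31, 18, 39, 20, 42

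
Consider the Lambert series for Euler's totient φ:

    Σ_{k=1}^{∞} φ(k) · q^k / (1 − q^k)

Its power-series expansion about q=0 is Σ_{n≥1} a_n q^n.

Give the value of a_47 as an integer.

[q^47] φ(1)=1,φ(47)=46 ⇒ 47

a_47 = 47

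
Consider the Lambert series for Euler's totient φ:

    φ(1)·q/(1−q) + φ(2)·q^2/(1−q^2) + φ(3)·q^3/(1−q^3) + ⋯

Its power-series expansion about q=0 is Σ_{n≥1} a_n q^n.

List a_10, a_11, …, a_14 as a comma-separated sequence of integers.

[q^10] φ(1)=1,φ(2)=1,φ(5)=4,φ(10)=4 ⇒ 10
q^11  k|11↦φ(k): 1:1 11:10  a_11=11
q^12  k|12↦φ(k): 12:4 6:2 4:2 3:2 2:1 1:1  a_12=12
q^13  k|13↦φ(k): 13:12 1:1  a_13=13
n=14: 1·14 2·7 7·2 14·1  φ→[1+1+6+6]=14

10, 11, 12, 13, 14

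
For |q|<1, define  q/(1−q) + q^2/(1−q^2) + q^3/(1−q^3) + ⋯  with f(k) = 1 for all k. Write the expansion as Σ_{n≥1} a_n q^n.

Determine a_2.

[q^2] f(2)=1,f(1)=1 ⇒ 2

a_2 = 2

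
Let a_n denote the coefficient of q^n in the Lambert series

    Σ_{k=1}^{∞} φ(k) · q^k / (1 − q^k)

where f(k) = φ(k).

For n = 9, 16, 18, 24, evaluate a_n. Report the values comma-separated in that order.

[q^9] φ(9)=6,φ(3)=2,φ(1)=1 ⇒ 9
d|16:{16,8,4,2,1}  Σφ=8+4+2+1+1=16
d|18:{18,9,6,3,2,1}  Σφ=6+6+2+2+1+1=18
[q^24] φ(24)=8,φ(12)=4,φ(8)=4,φ(6)=2,φ(4)=2,φ(3)=2,φ(2)=1,φ(1)=1 ⇒ 24

9, 16, 18, 24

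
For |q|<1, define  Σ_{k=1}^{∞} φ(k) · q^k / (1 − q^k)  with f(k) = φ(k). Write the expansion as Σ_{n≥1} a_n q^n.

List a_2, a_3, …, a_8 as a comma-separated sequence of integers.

q^2  k|2↦φ(k): 1:1 2:1  a_2=2
[q^3] φ(3)=2,φ(1)=1 ⇒ 3
q^4  k|4↦φ(k): 1:1 2:1 4:2  a_4=4
d|5:{5,1}  Σφ=4+1=5
n=6: 6·1 3·2 2·3 1·6  φ→[2+2+1+1]=6
d|7:{7,1}  Σφ=6+1=7
d|8:{8,4,2,1}  Σφ=4+2+1+1=8

2, 3, 4, 5, 6, 7, 8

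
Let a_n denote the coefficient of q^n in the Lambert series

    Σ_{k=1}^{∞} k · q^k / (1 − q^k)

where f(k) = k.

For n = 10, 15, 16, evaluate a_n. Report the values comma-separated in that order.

18, 24, 31

[q^10] f(1)=1,f(2)=2,f(5)=5,f(10)=10 ⇒ 18
d|15:{1,3,5,15}  Σf=1+3+5+15=24
d|16:{1,2,4,8,16}  Σf=1+2+4+8+16=31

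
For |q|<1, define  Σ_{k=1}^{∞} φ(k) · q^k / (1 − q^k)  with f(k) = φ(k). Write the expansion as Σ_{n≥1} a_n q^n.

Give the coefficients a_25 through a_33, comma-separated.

[q^25] φ(25)=20,φ(5)=4,φ(1)=1 ⇒ 25
[q^26] φ(26)=12,φ(13)=12,φ(2)=1,φ(1)=1 ⇒ 26
d|27:{1,3,9,27}  Σφ=1+2+6+18=27
q^28  k|28↦φ(k): 28:12 14:6 7:6 4:2 2:1 1:1  a_28=28
d|29:{29,1}  Σφ=28+1=29
n=30: 30·1 15·2 10·3 6·5 5·6 3·10 2·15 1·30  φ→[8+8+4+2+4+2+1+1]=30
[q^31] φ(1)=1,φ(31)=30 ⇒ 31
d|32:{1,2,4,8,16,32}  Σφ=1+1+2+4+8+16=32
d|33:{33,11,3,1}  Σφ=20+10+2+1=33

25, 26, 27, 28, 29, 30, 31, 32, 33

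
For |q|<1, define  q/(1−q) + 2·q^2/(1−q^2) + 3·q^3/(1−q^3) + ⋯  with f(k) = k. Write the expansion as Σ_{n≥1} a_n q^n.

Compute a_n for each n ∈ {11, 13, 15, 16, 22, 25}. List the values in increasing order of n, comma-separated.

12, 14, 24, 31, 36, 31

[q^11] f(11)=11,f(1)=1 ⇒ 12
d|13:{13,1}  Σf=13+1=14
n=15: 15·1 5·3 3·5 1·15  f→[15+5+3+1]=24
d|16:{1,2,4,8,16}  Σf=1+2+4+8+16=31
d|22:{22,11,2,1}  Σf=22+11+2+1=36
[q^25] f(1)=1,f(5)=5,f(25)=25 ⇒ 31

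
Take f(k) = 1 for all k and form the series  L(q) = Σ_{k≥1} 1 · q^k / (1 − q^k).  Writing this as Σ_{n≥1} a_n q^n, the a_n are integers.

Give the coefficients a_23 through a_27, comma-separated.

2, 8, 3, 4, 4

n=23: 1·23 23·1  f→[1+1]=2
n=24: 1·24 2·12 3·8 4·6 6·4 8·3 12·2 24·1  f→[1+1+1+1+1+1+1+1]=8
[q^25] f(25)=1,f(5)=1,f(1)=1 ⇒ 3
n=26: 1·26 2·13 13·2 26·1  f→[1+1+1+1]=4
q^27  k|27↦f(k): 27:1 9:1 3:1 1:1  a_27=4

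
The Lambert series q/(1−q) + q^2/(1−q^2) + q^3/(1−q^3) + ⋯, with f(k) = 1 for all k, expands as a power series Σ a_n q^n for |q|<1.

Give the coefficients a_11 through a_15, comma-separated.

q^11  k|11↦f(k): 1:1 11:1  a_11=2
n=12: 12·1 6·2 4·3 3·4 2·6 1·12  f→[1+1+1+1+1+1]=6
n=13: 13·1 1·13  f→[1+1]=2
d|14:{1,2,7,14}  Σf=1+1+1+1=4
[q^15] f(15)=1,f(5)=1,f(3)=1,f(1)=1 ⇒ 4

2, 6, 2, 4, 4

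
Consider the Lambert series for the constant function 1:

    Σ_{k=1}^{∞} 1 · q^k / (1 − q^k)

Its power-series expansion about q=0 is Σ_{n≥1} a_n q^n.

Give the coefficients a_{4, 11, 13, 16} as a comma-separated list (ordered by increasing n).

3, 2, 2, 5

n=4: 4·1 2·2 1·4  f→[1+1+1]=3
[q^11] f(11)=1,f(1)=1 ⇒ 2
q^13  k|13↦f(k): 13:1 1:1  a_13=2
q^16  k|16↦f(k): 1:1 2:1 4:1 8:1 16:1  a_16=5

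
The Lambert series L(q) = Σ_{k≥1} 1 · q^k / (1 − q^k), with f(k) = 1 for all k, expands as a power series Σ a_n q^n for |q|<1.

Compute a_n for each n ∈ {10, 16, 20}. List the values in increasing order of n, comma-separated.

n=10: 10·1 5·2 2·5 1·10  f→[1+1+1+1]=4
q^16  k|16↦f(k): 1:1 2:1 4:1 8:1 16:1  a_16=5
d|20:{1,2,4,5,10,20}  Σf=1+1+1+1+1+1=6

4, 5, 6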